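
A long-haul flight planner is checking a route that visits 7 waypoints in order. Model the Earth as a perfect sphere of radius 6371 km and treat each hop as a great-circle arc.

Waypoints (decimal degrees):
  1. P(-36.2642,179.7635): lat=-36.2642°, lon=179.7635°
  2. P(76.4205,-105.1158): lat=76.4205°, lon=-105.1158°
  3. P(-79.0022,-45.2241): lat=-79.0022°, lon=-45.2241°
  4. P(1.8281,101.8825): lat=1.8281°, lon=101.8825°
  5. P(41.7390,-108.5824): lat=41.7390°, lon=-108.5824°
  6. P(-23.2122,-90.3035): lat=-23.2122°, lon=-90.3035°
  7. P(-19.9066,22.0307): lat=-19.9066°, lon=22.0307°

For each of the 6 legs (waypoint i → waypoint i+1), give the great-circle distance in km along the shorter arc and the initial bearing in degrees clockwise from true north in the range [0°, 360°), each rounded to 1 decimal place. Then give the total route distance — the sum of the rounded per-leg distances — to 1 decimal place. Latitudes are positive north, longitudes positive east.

Leg 1: φ1=-0.6329297, φ2=1.3337893, Δφ=1.9667190, Δλ=-4.9720818 rad; a=sin²(Δφ/2)+cosφ1·cosφ2·sin²(Δλ/2)=0.7631805489; c=2·atan2(√a, √(1-a))=2.125111448; dist=6371·c=13539.085 ≈ 13539.1 km; running total=13539.1 km
Leg 1 bearing: y=sinΔλ·cosφ2=0.22692143, x=cosφ1·sinφ2-sinφ1·cosφ2·cosΔλ=0.81942093; θ=atan2(y, x)=15.4790° ≈ 15.5°
Leg 2: φ1=1.3337893, φ2=-1.3788485, Δφ=-2.7126378, Δλ=1.0453074 rad; a=sin²(Δφ/2)+cosφ1·cosφ2·sin²(Δλ/2)=0.9658618462; c=2·atan2(√a, √(1-a))=2.769926906; dist=6371·c=17647.204 ≈ 17647.2 km; running total=31186.3 km
Leg 2 bearing: y=sinΔλ·cosφ2=0.16503220, x=cosφ1·sinφ2-sinφ1·cosφ2·cosΔλ=-0.32350477; θ=atan2(y, x)=152.9721° ≈ 153.0°
Leg 3: φ1=-1.3788485, φ2=0.0319064, Δφ=1.4107549, Δλ=2.5674945 rad; a=sin²(Δφ/2)+cosφ1·cosφ2·sin²(Δλ/2)=0.5957104279; c=2·atan2(√a, √(1-a))=1.763405895; dist=6371·c=11234.659 ≈ 11234.7 km; running total=42421.0 km
Leg 3 bearing: y=sinΔλ·cosφ2=0.54280132, x=cosφ1·sinφ2-sinφ1·cosφ2·cosΔλ=-0.81775594; θ=atan2(y, x)=146.4250° ≈ 146.4°
Leg 4: φ1=0.0319064, φ2=0.7284830, Δφ=0.6965766, Δλ=-3.6733055 rad; a=sin²(Δφ/2)+cosφ1·cosφ2·sin²(Δλ/2)=0.8108008882; c=2·atan2(√a, √(1-a))=2.241582196; dist=6371·c=14281.120 ≈ 14281.1 km; running total=56702.1 km
Leg 4 bearing: y=sinΔλ·cosφ2=0.37832368, x=cosφ1·sinφ2-sinφ1·cosφ2·cosΔλ=0.68591722; θ=atan2(y, x)=28.8793° ≈ 28.9°
Leg 5: φ1=0.7284830, φ2=-0.4051293, Δφ=-1.1336123, Δλ=0.3190270 rad; a=sin²(Δφ/2)+cosφ1·cosφ2·sin²(Δλ/2)=0.3056069213; c=2·atan2(√a, √(1-a))=1.171482593; dist=6371·c=7463.516 ≈ 7463.5 km; running total=64165.6 km
Leg 5 bearing: y=sinΔλ·cosφ2=0.28825386, x=cosφ1·sinφ2-sinφ1·cosφ2·cosΔλ=-0.87507430; θ=atan2(y, x)=161.7679° ≈ 161.8°
Leg 6: φ1=-0.4051293, φ2=-0.3474357, Δφ=0.0576936, Δλ=1.9606017 rad; a=sin²(Δφ/2)+cosφ1·cosφ2·sin²(Δλ/2)=0.5970901237; c=2·atan2(√a, √(1-a))=1.766218049; dist=6371·c=11252.575 ≈ 11252.6 km; running total=75418.2 km
Leg 6 bearing: y=sinΔλ·cosφ2=0.86971431, x=cosφ1·sinφ2-sinφ1·cosφ2·cosΔλ=-0.45375219; θ=atan2(y, x)=117.5522° ≈ 117.6°

Leg 1: dist=13539.1 km, bearing=15.5°
Leg 2: dist=17647.2 km, bearing=153.0°
Leg 3: dist=11234.7 km, bearing=146.4°
Leg 4: dist=14281.1 km, bearing=28.9°
Leg 5: dist=7463.5 km, bearing=161.8°
Leg 6: dist=11252.6 km, bearing=117.6°
Total: 75418.2 km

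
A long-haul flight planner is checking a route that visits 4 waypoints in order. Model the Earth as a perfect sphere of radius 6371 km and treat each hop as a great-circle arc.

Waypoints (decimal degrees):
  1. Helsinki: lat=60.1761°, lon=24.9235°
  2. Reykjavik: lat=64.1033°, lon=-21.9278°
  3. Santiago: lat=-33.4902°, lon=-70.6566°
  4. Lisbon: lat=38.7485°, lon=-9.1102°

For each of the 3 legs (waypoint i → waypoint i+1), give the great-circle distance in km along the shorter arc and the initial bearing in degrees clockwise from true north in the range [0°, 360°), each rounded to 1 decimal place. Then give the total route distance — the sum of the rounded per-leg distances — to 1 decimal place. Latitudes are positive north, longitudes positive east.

Leg 1: dist=2415.4 km, bearing=300.6°
Leg 2: dist=11657.7 km, bearing=220.4°
Leg 3: dist=10233.6 km, bearing=43.3°
Total: 24306.7 km

Leg 1: φ1=1.0502711, φ2=1.1188136, Δφ=0.0685426, Δλ=-0.8177094 rad; a=sin²(Δφ/2)+cosφ1·cosφ2·sin²(Δλ/2)=0.0355049649; c=2·atan2(√a, √(1-a))=0.379121664; dist=6371·c=2415.384 ≈ 2415.4 km; running total=2415.4 km
Leg 1 bearing: y=sinΔλ·cosφ2=-0.31864459, x=cosφ1·sinφ2-sinφ1·cosφ2·cosΔλ=0.18826331; θ=atan2(y, x)=-59.4243° <0 so +360° → 300.5757° ≈ 300.6°
Leg 2: φ1=1.1188136, φ2=-0.5845143, Δφ=-1.7033279, Δλ=-0.8504780 rad; a=sin²(Δφ/2)+cosφ1·cosφ2·sin²(Δλ/2)=0.6280613974; c=2·atan2(√a, √(1-a))=1.829805390; dist=6371·c=11657.690 ≈ 11657.7 km; running total=14073.1 km
Leg 2 bearing: y=sinΔλ·cosφ2=-0.62681602, x=cosφ1·sinφ2-sinφ1·cosφ2·cosΔλ=-0.73586873; θ=atan2(y, x)=-139.5755° <0 so +360° → 220.4245° ≈ 220.4°
Leg 3: φ1=-0.5845143, φ2=0.6762889, Δφ=1.2608032, Δλ=1.0741873 rad; a=sin²(Δφ/2)+cosφ1·cosφ2·sin²(Δλ/2)=0.5177391333; c=2·atan2(√a, √(1-a))=1.606282040; dist=6371·c=10233.623 ≈ 10233.6 km; running total=24306.7 km
Leg 3 bearing: y=sinΔλ·cosφ2=0.68569137, x=cosφ1·sinφ2-sinφ1·cosφ2·cosΔλ=0.72702726; θ=atan2(y, x)=43.3240° ≈ 43.3°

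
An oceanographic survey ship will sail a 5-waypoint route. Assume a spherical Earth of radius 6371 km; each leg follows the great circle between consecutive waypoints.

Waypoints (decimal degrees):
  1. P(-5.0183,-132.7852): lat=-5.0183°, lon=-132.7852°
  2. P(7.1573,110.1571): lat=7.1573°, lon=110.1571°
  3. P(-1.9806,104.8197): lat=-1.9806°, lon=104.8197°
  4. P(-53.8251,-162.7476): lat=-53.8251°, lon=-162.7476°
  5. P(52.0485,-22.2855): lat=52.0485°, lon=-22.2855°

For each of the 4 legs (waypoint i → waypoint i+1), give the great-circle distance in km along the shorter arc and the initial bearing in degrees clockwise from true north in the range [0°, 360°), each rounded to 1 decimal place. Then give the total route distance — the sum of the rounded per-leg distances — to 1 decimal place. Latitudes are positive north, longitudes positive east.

Leg 1: dist=13056.5 km, bearing=275.5°
Leg 2: dist=1176.1 km, bearing=210.4°
Leg 3: dist=9989.3 km, bearing=143.9°
Leg 4: dist=17392.5 km, bearing=78.1°
Total: 41614.4 km

Leg 1: φ1=-0.0875859, φ2=0.1249185, Δφ=0.2125043, Δλ=4.2401430 rad; a=sin²(Δφ/2)+cosφ1·cosφ2·sin²(Δλ/2)=0.7302558137; c=2·atan2(√a, √(1-a))=2.049367821; dist=6371·c=13056.522 ≈ 13056.5 km; running total=13056.5 km
Leg 1 bearing: y=sinΔλ·cosφ2=-0.88360957, x=cosφ1·sinφ2-sinφ1·cosφ2·cosΔλ=0.08463549; θ=atan2(y, x)=-84.5287° <0 so +360° → 275.4713° ≈ 275.5°
Leg 2: φ1=0.1249185, φ2=-0.0345680, Δφ=-0.1594864, Δλ=-0.0931552 rad; a=sin²(Δφ/2)+cosφ1·cosφ2·sin²(Δλ/2)=0.0084952407; c=2·atan2(√a, √(1-a))=0.184601264; dist=6371·c=1176.095 ≈ 1176.1 km; running total=14232.6 km
Leg 2 bearing: y=sinΔλ·cosφ2=-0.09296496, x=cosφ1·sinφ2-sinφ1·cosφ2·cosΔλ=-0.15827129; θ=atan2(y, x)=-149.5710° <0 so +360° → 210.4290° ≈ 210.4°
Leg 3: φ1=-0.0345680, φ2=-0.9394252, Δφ=-0.9048572, Δλ=-4.6699304 rad; a=sin²(Δφ/2)+cosφ1·cosφ2·sin²(Δλ/2)=0.4985702073; c=2·atan2(√a, √(1-a))=1.567936738; dist=6371·c=9989.325 ≈ 9989.3 km; running total=24221.9 km
Leg 3 bearing: y=sinΔλ·cosφ2=0.58972015, x=cosφ1·sinφ2-sinφ1·cosφ2·cosΔλ=-0.80760261; θ=atan2(y, x)=143.8627° ≈ 143.9°
Leg 4: φ1=-0.9394252, φ2=0.9084177, Δφ=1.8478429, Δλ=2.4515261 rad; a=sin²(Δφ/2)+cosφ1·cosφ2·sin²(Δλ/2)=0.9582329311; c=2·atan2(√a, √(1-a))=2.729952633; dist=6371·c=17392.528 ≈ 17392.5 km; running total=41614.4 km
Leg 4 bearing: y=sinΔλ·cosφ2=0.39149824, x=cosφ1·sinφ2-sinφ1·cosφ2·cosΔλ=0.08257996; θ=atan2(y, x)=78.0890° ≈ 78.1°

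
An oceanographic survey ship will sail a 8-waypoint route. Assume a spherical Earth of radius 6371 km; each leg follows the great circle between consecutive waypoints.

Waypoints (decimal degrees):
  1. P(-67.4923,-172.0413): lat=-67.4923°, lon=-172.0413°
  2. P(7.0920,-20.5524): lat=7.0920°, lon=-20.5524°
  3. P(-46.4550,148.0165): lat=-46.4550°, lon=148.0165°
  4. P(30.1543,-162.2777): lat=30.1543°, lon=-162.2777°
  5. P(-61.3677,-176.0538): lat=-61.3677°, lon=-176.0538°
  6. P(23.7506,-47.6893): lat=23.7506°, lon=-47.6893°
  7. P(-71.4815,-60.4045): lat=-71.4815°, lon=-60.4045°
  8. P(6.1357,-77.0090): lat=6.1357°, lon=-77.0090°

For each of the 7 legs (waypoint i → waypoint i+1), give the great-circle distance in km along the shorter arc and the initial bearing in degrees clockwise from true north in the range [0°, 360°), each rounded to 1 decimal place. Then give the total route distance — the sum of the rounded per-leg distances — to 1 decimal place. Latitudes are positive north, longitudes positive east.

Leg 1: dist=12966.1 km, bearing=148.0°
Leg 2: dist=15503.6 km, bearing=167.9°
Leg 3: dist=9872.9 km, bearing=41.3°
Leg 4: dist=10252.8 km, bearing=186.6°
Leg 5: dist=14314.8 km, bearing=113.1°
Leg 6: dist=10635.0 km, bearing=184.0°
Leg 7: dist=8716.4 km, bearing=343.1°
Total: 82261.6 km

Leg 1: φ1=-1.1779629, φ2=0.1237788, Δφ=1.3017416, Δλ=2.6439801 rad; a=sin²(Δφ/2)+cosφ1·cosφ2·sin²(Δλ/2)=0.7239336908; c=2·atan2(√a, √(1-a))=2.035175025; dist=6371·c=12966.100 ≈ 12966.1 km; running total=12966.1 km
Leg 1 bearing: y=sinΔλ·cosφ2=0.47367705, x=cosφ1·sinφ2-sinφ1·cosφ2·cosΔλ=-0.75831712; θ=atan2(y, x)=148.0094° ≈ 148.0°
Leg 2: φ1=0.1237788, φ2=-0.8107927, Δφ=-0.9345715, Δλ=2.9420823 rad; a=sin²(Δφ/2)+cosφ1·cosφ2·sin²(Δλ/2)=0.8797910908; c=2·atan2(√a, √(1-a))=2.433466810; dist=6371·c=15503.617 ≈ 15503.6 km; running total=28469.7 km
Leg 2 bearing: y=sinΔλ·cosφ2=0.13653745, x=cosφ1·sinφ2-sinφ1·cosφ2·cosΔλ=-0.63591858; θ=atan2(y, x)=167.8821° ≈ 167.9°
Leg 3: φ1=-0.8107927, φ2=0.5262918, Δφ=1.3370845, Δλ=-5.4156554 rad; a=sin²(Δφ/2)+cosφ1·cosφ2·sin²(Δλ/2)=0.4894309402; c=2·atan2(√a, √(1-a))=1.549656633; dist=6371·c=9872.862 ≈ 9872.9 km; running total=38342.6 km
Leg 3 bearing: y=sinΔλ·cosφ2=0.65951742, x=cosφ1·sinφ2-sinφ1·cosφ2·cosΔλ=0.75139201; θ=atan2(y, x)=41.2743° ≈ 41.3°
Leg 4: φ1=0.5262918, φ2=-1.0710684, Δφ=-1.5973602, Δλ=-0.2404383 rad; a=sin²(Δφ/2)+cosφ1·cosφ2·sin²(Δλ/2)=0.5192399254; c=2·atan2(√a, √(1-a))=1.609285680; dist=6371·c=10252.759 ≈ 10252.8 km; running total=48595.4 km
Leg 4 bearing: y=sinΔλ·cosφ2=-0.11410794, x=cosφ1·sinφ2-sinφ1·cosφ2·cosΔλ=-0.99272286; θ=atan2(y, x)=-173.4429° <0 so +360° → 186.5571° ≈ 186.6°
Leg 5: φ1=-1.0710684, φ2=0.4145262, Δφ=1.4855946, Δλ=2.2403832 rad; a=sin²(Δφ/2)+cosφ1·cosφ2·sin²(Δλ/2)=0.8128643633; c=2·atan2(√a, √(1-a))=2.246861726; dist=6371·c=14314.756 ≈ 14314.8 km; running total=62910.2 km
Leg 5 bearing: y=sinΔλ·cosφ2=0.71767244, x=cosφ1·sinφ2-sinφ1·cosφ2·cosΔλ=-0.30563022; θ=atan2(y, x)=113.0674° ≈ 113.1°
Leg 6: φ1=0.4145262, φ2=-1.2475875, Δφ=-1.6621137, Δλ=-0.2219221 rad; a=sin²(Δφ/2)+cosφ1·cosφ2·sin²(Δλ/2)=0.5491599328; c=2·atan2(√a, √(1-a))=1.669275292; dist=6371·c=10634.953 ≈ 10635.0 km; running total=73545.2 km
Leg 6 bearing: y=sinΔλ·cosφ2=-0.06990773, x=cosφ1·sinφ2-sinφ1·cosφ2·cosΔλ=-0.99269639; θ=atan2(y, x)=-175.9718° <0 so +360° → 184.0282° ≈ 184.0°
Leg 7: φ1=-1.2475875, φ2=0.1070882, Δφ=1.3546757, Δλ=-0.2898032 rad; a=sin²(Δφ/2)+cosφ1·cosφ2·sin²(Δλ/2)=0.3993631681; c=2·atan2(√a, √(1-a))=1.368138305; dist=6371·c=8716.409 ≈ 8716.4 km; running total=82261.6 km
Leg 7 bearing: y=sinΔλ·cosφ2=-0.28412665, x=cosφ1·sinφ2-sinφ1·cosφ2·cosΔλ=0.93742251; θ=atan2(y, x)=-16.8617° <0 so +360° → 343.1383° ≈ 343.1°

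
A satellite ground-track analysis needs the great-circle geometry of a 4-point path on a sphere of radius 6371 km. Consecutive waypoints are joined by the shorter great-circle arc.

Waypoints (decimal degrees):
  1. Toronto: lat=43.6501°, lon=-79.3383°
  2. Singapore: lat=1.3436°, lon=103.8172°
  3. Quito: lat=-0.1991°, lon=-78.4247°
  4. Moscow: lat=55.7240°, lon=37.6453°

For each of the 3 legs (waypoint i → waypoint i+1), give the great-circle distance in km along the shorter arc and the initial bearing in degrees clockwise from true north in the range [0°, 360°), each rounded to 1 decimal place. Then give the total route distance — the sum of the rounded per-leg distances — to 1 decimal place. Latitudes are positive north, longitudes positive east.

Leg 1: dist=15002.1 km, bearing=355.5°
Leg 2: dist=19735.2 km, bearing=63.0°
Leg 3: dist=11619.8 km, bearing=31.5°
Total: 46357.1 km

Leg 1: φ1=0.7618380, φ2=0.0234502, Δφ=-0.7383877, Δλ=3.1966665 rad; a=sin²(Δφ/2)+cosφ1·cosφ2·sin²(Δλ/2)=0.8530438837; c=2·atan2(√a, √(1-a))=2.354754423; dist=6371·c=15002.140 ≈ 15002.1 km; running total=15002.1 km
Leg 1 bearing: y=sinΔλ·cosφ2=-0.05503089, x=cosφ1·sinφ2-sinφ1·cosφ2·cosΔλ=0.70598277; θ=atan2(y, x)=-4.4572° <0 so +360° → 355.5428° ≈ 355.5°
Leg 2: φ1=0.0234502, φ2=-0.0034750, Δφ=-0.0269252, Δλ=-3.1807212 rad; a=sin²(Δφ/2)+cosφ1·cosφ2·sin²(Δλ/2)=0.9995176460; c=2·atan2(√a, √(1-a))=3.097664004; dist=6371·c=19735.217 ≈ 19735.2 km; running total=34737.3 km
Leg 2 bearing: y=sinΔλ·cosφ2=0.03911832, x=cosφ1·sinφ2-sinφ1·cosφ2·cosΔλ=0.01995602; θ=atan2(y, x)=62.9718° ≈ 63.0°
Leg 3: φ1=-0.0034750, φ2=0.9725673, Δφ=0.9760422, Δλ=2.0258037 rad; a=sin²(Δφ/2)+cosφ1·cosφ2·sin²(Δλ/2)=0.6251850260; c=2·atan2(√a, √(1-a))=1.823858789; dist=6371·c=11619.804 ≈ 11619.8 km; running total=46357.1 km
Leg 3 bearing: y=sinΔλ·cosφ2=0.50588080, x=cosφ1·sinφ2-sinφ1·cosφ2·cosΔλ=0.82546923; θ=atan2(y, x)=31.5016° ≈ 31.5°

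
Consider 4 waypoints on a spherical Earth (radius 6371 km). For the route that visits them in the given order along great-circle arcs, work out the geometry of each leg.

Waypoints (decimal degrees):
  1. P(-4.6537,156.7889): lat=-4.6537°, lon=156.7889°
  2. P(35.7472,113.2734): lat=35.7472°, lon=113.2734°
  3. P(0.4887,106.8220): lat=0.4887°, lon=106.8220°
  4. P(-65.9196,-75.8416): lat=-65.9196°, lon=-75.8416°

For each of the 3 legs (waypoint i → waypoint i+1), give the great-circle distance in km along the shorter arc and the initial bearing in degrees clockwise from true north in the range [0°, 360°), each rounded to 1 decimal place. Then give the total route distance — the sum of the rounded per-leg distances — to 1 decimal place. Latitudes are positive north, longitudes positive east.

Leg 1: φ1=-0.0812224, φ2=0.6239063, Δφ=0.7051287, Δλ=-0.7594888 rad; a=sin²(Δφ/2)+cosφ1·cosφ2·sin²(Δλ/2)=0.2303872953; c=2·atan2(√a, √(1-a))=1.001279254; dist=6371·c=6379.150 ≈ 6379.2 km; running total=6379.2 km
Leg 1 bearing: y=sinΔλ·cosφ2=-0.55882956, x=cosφ1·sinφ2-sinφ1·cosφ2·cosΔλ=0.63003610; θ=atan2(y, x)=-41.5724° <0 so +360° → 318.4276° ≈ 318.4°
Leg 2: φ1=0.6239063, φ2=0.0085294, Δφ=-0.6153769, Δλ=-0.1125982 rad; a=sin²(Δφ/2)+cosφ1·cosφ2·sin²(Δλ/2)=0.0942916722; c=2·atan2(√a, √(1-a))=0.624224437; dist=6371·c=3976.934 ≈ 3976.9 km; running total=10356.1 km
Leg 2 bearing: y=sinΔλ·cosφ2=-0.11235631, x=cosφ1·sinφ2-sinφ1·cosφ2·cosΔλ=-0.57356697; θ=atan2(y, x)=-168.9166° <0 so +360° → 191.0834° ≈ 191.1°
Leg 3: φ1=0.0085294, φ2=-1.1505141, Δφ=-1.1590435, Δλ=-3.1880812 rad; a=sin²(Δφ/2)+cosφ1·cosφ2·sin²(Δλ/2)=0.7076747839; c=2·atan2(√a, √(1-a))=1.999123379; dist=6371·c=12736.415 ≈ 12736.4 km; running total=23092.5 km
Leg 3 bearing: y=sinΔλ·cosφ2=0.01896136, x=cosφ1·sinφ2-sinφ1·cosφ2·cosΔλ=-0.90946424; θ=atan2(y, x)=178.8056° ≈ 178.8°

Leg 1: dist=6379.2 km, bearing=318.4°
Leg 2: dist=3976.9 km, bearing=191.1°
Leg 3: dist=12736.4 km, bearing=178.8°
Total: 23092.5 km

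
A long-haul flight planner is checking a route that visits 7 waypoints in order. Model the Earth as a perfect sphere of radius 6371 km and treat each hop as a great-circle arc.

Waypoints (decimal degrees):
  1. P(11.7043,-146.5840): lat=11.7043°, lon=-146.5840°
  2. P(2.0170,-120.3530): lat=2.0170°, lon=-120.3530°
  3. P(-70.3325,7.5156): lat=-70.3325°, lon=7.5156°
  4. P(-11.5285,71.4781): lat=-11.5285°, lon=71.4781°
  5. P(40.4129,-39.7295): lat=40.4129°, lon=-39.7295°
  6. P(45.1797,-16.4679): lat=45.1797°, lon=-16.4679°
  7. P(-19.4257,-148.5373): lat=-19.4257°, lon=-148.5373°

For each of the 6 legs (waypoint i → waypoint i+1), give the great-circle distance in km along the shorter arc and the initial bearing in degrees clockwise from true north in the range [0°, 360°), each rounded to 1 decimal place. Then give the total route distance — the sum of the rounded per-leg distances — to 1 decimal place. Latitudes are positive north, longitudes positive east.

Leg 1: φ1=0.2042786, φ2=0.0352033, Δφ=-0.1690753, Δλ=0.4578173 rad; a=sin²(Δφ/2)+cosφ1·cosφ2·sin²(Δλ/2)=0.0575180773; c=2·atan2(√a, √(1-a))=0.484379963; dist=6371·c=3085.985 ≈ 3086.0 km; running total=3086.0 km
Leg 1 bearing: y=sinΔλ·cosφ2=0.44171741, x=cosφ1·sinφ2-sinφ1·cosφ2·cosΔλ=-0.14739310; θ=atan2(y, x)=108.4529° ≈ 108.5°
Leg 2: φ1=0.0352033, φ2=-1.2275337, Δφ=-1.2627370, Δλ=2.2317281 rad; a=sin²(Δφ/2)+cosφ1·cosφ2·sin²(Δλ/2)=0.6198068550; c=2·atan2(√a, √(1-a))=1.812764277; dist=6371·c=11549.121 ≈ 11549.1 km; running total=14635.1 km
Leg 2 bearing: y=sinΔλ·cosφ2=0.26568833, x=cosφ1·sinφ2-sinφ1·cosφ2·cosΔλ=-0.93380672; θ=atan2(y, x)=164.1178° ≈ 164.1°
Leg 3: φ1=-1.2275337, φ2=-0.2012103, Δφ=1.0263234, Δλ=1.1163562 rad; a=sin²(Δφ/2)+cosφ1·cosφ2·sin²(Δλ/2)=0.3335238813; c=2·atan2(√a, √(1-a))=1.231363602; dist=6371·c=7845.018 ≈ 7845.0 km; running total=22480.1 km
Leg 3 bearing: y=sinΔλ·cosφ2=0.88037994, x=cosφ1·sinφ2-sinφ1·cosφ2·cosΔλ=0.33774839; θ=atan2(y, x)=69.0112° ≈ 69.0°
Leg 4: φ1=-0.2012103, φ2=0.7053382, Δφ=0.9065484, Δλ=-1.9409388 rad; a=sin²(Δφ/2)+cosφ1·cosφ2·sin²(Δλ/2)=0.6997200497; c=2·atan2(√a, √(1-a))=1.981702353; dist=6371·c=12625.426 ≈ 12625.4 km; running total=35105.5 km
Leg 4 bearing: y=sinΔλ·cosφ2=-0.70982770, x=cosφ1·sinφ2-sinφ1·cosφ2·cosΔλ=0.58016571; θ=atan2(y, x)=-50.7397° <0 so +360° → 309.2603° ≈ 309.3°
Leg 5: φ1=0.7053382, φ2=0.7885345, Δφ=0.0831964, Δλ=0.4059915 rad; a=sin²(Δφ/2)+cosφ1·cosφ2·sin²(Δλ/2)=0.0235430166; c=2·atan2(√a, √(1-a))=0.308091740; dist=6371·c=1962.852 ≈ 1962.9 km; running total=37068.4 km
Leg 5 bearing: y=sinΔλ·cosφ2=0.27838036, x=cosφ1·sinφ2-sinφ1·cosφ2·cosΔλ=0.12024702; θ=atan2(y, x)=66.6380° ≈ 66.6°
Leg 6: φ1=0.7885345, φ2=-0.3390424, Δφ=-1.1275769, Δλ=-2.3050459 rad; a=sin²(Δφ/2)+cosφ1·cosφ2·sin²(Δλ/2)=0.8406587831; c=2·atan2(√a, √(1-a))=2.320357441; dist=6371·c=14782.997 ≈ 14783.0 km; running total=51851.4 km
Leg 6 bearing: y=sinΔλ·cosφ2=-0.70007538, x=cosφ1·sinφ2-sinφ1·cosφ2·cosΔλ=0.21377754; θ=atan2(y, x)=-73.0192° <0 so +360° → 286.9808° ≈ 287.0°

Leg 1: dist=3086.0 km, bearing=108.5°
Leg 2: dist=11549.1 km, bearing=164.1°
Leg 3: dist=7845.0 km, bearing=69.0°
Leg 4: dist=12625.4 km, bearing=309.3°
Leg 5: dist=1962.9 km, bearing=66.6°
Leg 6: dist=14783.0 km, bearing=287.0°
Total: 51851.4 km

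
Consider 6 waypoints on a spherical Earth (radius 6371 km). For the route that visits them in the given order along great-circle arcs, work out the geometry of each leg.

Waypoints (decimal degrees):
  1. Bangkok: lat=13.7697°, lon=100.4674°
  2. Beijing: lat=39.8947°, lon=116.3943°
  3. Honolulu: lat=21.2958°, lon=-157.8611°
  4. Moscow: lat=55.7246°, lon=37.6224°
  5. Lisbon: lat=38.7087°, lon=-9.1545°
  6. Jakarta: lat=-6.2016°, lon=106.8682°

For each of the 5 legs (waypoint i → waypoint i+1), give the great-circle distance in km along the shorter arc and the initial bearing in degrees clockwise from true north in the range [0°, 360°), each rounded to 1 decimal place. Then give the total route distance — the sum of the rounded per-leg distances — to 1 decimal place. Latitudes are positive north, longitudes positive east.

Leg 1: φ1=0.2403266, φ2=0.6962939, Δφ=0.4559673, Δλ=0.2779768 rad; a=sin²(Δφ/2)+cosφ1·cosφ2·sin²(Δλ/2)=0.0653849007; c=2·atan2(√a, √(1-a))=0.517153162; dist=6371·c=3294.783 ≈ 3294.8 km; running total=3294.8 km
Leg 1 bearing: y=sinΔλ·cosφ2=0.21053462, x=cosφ1·sinφ2-sinφ1·cosφ2·cosΔλ=0.44734107; θ=atan2(y, x)=25.2033° ≈ 25.2°
Leg 2: φ1=0.6962939, φ2=0.3716818, Δφ=-0.3246120, Δλ=-4.7866597 rad; a=sin²(Δφ/2)+cosφ1·cosφ2·sin²(Δλ/2)=0.3570097786; c=2·atan2(√a, √(1-a))=1.280766879; dist=6371·c=8159.766 ≈ 8159.8 km; running total=11454.6 km
Leg 2 bearing: y=sinΔλ·cosφ2=0.92914929, x=cosφ1·sinφ2-sinφ1·cosφ2·cosΔλ=0.23430063; θ=atan2(y, x)=75.8470° ≈ 75.8°
Leg 3: φ1=0.3716818, φ2=0.9725777, Δφ=0.6008959, Δλ=3.4118307 rad; a=sin²(Δφ/2)+cosφ1·cosφ2·sin²(Δλ/2)=0.6027803841; c=2·atan2(√a, √(1-a))=1.777833005; dist=6371·c=11326.574 ≈ 11326.6 km; running total=22781.2 km
Leg 3 bearing: y=sinΔλ·cosφ2=-0.15034470, x=cosφ1·sinφ2-sinφ1·cosφ2·cosΔλ=0.96702701; θ=atan2(y, x)=-8.8371° <0 so +360° → 351.1629° ≈ 351.2°
Leg 4: φ1=0.9725777, φ2=0.6755943, Δφ=-0.2969835, Δλ=-0.8164109 rad; a=sin²(Δφ/2)+cosφ1·cosφ2·sin²(Δλ/2)=0.0911385071; c=2·atan2(√a, √(1-a))=0.613352311; dist=6371·c=3907.668 ≈ 3907.7 km; running total=26688.9 km
Leg 4 bearing: y=sinΔλ·cosφ2=-0.56862466, x=cosφ1·sinφ2-sinφ1·cosφ2·cosΔλ=-0.08941542; θ=atan2(y, x)=-98.9365° <0 so +360° → 261.0635° ≈ 261.1°
Leg 5: φ1=0.6755943, φ2=-0.1082383, Δφ=-0.7838326, Δλ=2.0249781 rad; a=sin²(Δφ/2)+cosφ1·cosφ2·sin²(Δλ/2)=0.7039534411; c=2·atan2(√a, √(1-a))=1.990956699; dist=6371·c=12684.385 ≈ 12684.4 km; running total=39373.3 km
Leg 5 bearing: y=sinΔλ·cosφ2=0.89336152, x=cosφ1·sinφ2-sinφ1·cosφ2·cosΔλ=0.18845997; θ=atan2(y, x)=78.0878° ≈ 78.1°

Leg 1: dist=3294.8 km, bearing=25.2°
Leg 2: dist=8159.8 km, bearing=75.8°
Leg 3: dist=11326.6 km, bearing=351.2°
Leg 4: dist=3907.7 km, bearing=261.1°
Leg 5: dist=12684.4 km, bearing=78.1°
Total: 39373.3 km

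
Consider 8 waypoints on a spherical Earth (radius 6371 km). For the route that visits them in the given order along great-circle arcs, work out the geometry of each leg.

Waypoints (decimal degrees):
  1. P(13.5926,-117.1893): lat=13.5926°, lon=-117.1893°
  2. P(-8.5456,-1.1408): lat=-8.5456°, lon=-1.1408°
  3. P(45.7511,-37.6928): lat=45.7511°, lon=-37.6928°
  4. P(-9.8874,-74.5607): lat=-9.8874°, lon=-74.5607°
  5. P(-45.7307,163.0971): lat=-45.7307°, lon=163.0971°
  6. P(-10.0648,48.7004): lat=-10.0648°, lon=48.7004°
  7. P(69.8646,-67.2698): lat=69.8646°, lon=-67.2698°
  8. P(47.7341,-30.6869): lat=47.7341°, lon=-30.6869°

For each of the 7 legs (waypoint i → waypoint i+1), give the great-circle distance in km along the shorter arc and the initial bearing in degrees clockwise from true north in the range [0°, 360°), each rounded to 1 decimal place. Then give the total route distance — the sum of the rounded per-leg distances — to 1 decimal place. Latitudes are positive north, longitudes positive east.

Leg 1: dist=13031.5 km, bearing=92.7°
Leg 2: dist=7049.0 km, bearing=332.3°
Leg 3: dist=7197.2 km, bearing=220.8°
Leg 4: dist=11584.0 km, bearing=217.5°
Leg 5: dist=11023.2 km, bearing=245.3°
Leg 6: dist=12032.4 km, bearing=341.0°
Leg 7: dist=3143.6 km, bearing=122.2°
Total: 65060.9 km

Leg 1: φ1=0.2372356, φ2=-0.1491489, Δφ=-0.3863845, Δλ=2.0254284 rad; a=sin²(Δφ/2)+cosφ1·cosφ2·sin²(Δλ/2)=0.7285081155; c=2·atan2(√a, √(1-a))=2.045434032; dist=6371·c=13031.460 ≈ 13031.5 km; running total=13031.5 km
Leg 1 bearing: y=sinΔλ·cosφ2=0.88844828, x=cosφ1·sinφ2-sinφ1·cosφ2·cosΔλ=-0.04237702; θ=atan2(y, x)=92.7308° ≈ 92.7°
Leg 2: φ1=-0.1491489, φ2=0.7985073, Δφ=0.9476562, Δλ=-0.6379527 rad; a=sin²(Δφ/2)+cosφ1·cosφ2·sin²(Δλ/2)=0.2760646953; c=2·atan2(√a, √(1-a))=1.106414019; dist=6371·c=7048.964 ≈ 7049.0 km; running total=20080.5 km
Leg 2 bearing: y=sinΔλ·cosφ2=-0.41556238, x=cosφ1·sinφ2-sinφ1·cosφ2·cosΔλ=0.79165638; θ=atan2(y, x)=-27.6962° <0 so +360° → 332.3038° ≈ 332.3°
Leg 3: φ1=0.7985073, φ2=-0.1725677, Δφ=-0.9710750, Δλ=-0.6434662 rad; a=sin²(Δφ/2)+cosφ1·cosφ2·sin²(Δλ/2)=0.2865278612; c=2·atan2(√a, √(1-a))=1.129685441; dist=6371·c=7197.226 ≈ 7197.2 km; running total=27277.7 km
Leg 3 bearing: y=sinΔλ·cosφ2=-0.59106079, x=cosφ1·sinφ2-sinφ1·cosφ2·cosΔλ=-0.68437251; θ=atan2(y, x)=-139.1844° <0 so +360° → 220.8156° ≈ 220.8°
Leg 4: φ1=-0.1725677, φ2=-0.7981513, Δφ=-0.6255836, Δλ=4.1479111 rad; a=sin²(Δφ/2)+cosφ1·cosφ2·sin²(Δλ/2)=0.6224626211; c=2·atan2(√a, √(1-a))=1.818238912; dist=6371·c=11584.000 ≈ 11584.0 km; running total=38861.7 km
Leg 4 bearing: y=sinΔλ·cosφ2=-0.58974468, x=cosφ1·sinφ2-sinφ1·cosφ2·cosΔλ=-0.76955366; θ=atan2(y, x)=-142.5354° <0 so +360° → 217.4646° ≈ 217.5°
Leg 5: φ1=-0.7981513, φ2=-0.1756639, Δφ=0.6224874, Δλ=-1.9965991 rad; a=sin²(Δφ/2)+cosφ1·cosφ2·sin²(Δλ/2)=0.5793725585; c=2·atan2(√a, √(1-a))=1.730215850; dist=6371·c=11023.205 ≈ 11023.2 km; running total=49884.9 km
Leg 5 bearing: y=sinΔλ·cosφ2=-0.89669233, x=cosφ1·sinφ2-sinφ1·cosφ2·cosΔλ=-0.41321042; θ=atan2(y, x)=-114.7410° <0 so +360° → 245.2590° ≈ 245.3°
Leg 6: φ1=-0.1756639, φ2=1.2193673, Δφ=1.3950312, Δλ=-2.0240618 rad; a=sin²(Δφ/2)+cosφ1·cosφ2·sin²(Δλ/2)=0.6562523766; c=2·atan2(√a, √(1-a))=1.888625035; dist=6371·c=12032.430 ≈ 12032.4 km; running total=61917.3 km
Leg 6 bearing: y=sinΔλ·cosφ2=-0.30947917, x=cosφ1·sinφ2-sinφ1·cosφ2·cosΔλ=0.89808876; θ=atan2(y, x)=-19.0138° <0 so +360° → 340.9862° ≈ 341.0°
Leg 7: φ1=1.2193673, φ2=0.8331172, Δφ=-0.3862501, Δλ=0.6384921 rad; a=sin²(Δφ/2)+cosφ1·cosφ2·sin²(Δλ/2)=0.0596417472; c=2·atan2(√a, √(1-a))=0.493423495; dist=6371·c=3143.601 ≈ 3143.6 km; running total=65060.9 km
Leg 7 bearing: y=sinΔλ·cosφ2=0.40084311, x=cosφ1·sinφ2-sinφ1·cosφ2·cosΔλ=-0.25231576; θ=atan2(y, x)=122.1889° ≈ 122.2°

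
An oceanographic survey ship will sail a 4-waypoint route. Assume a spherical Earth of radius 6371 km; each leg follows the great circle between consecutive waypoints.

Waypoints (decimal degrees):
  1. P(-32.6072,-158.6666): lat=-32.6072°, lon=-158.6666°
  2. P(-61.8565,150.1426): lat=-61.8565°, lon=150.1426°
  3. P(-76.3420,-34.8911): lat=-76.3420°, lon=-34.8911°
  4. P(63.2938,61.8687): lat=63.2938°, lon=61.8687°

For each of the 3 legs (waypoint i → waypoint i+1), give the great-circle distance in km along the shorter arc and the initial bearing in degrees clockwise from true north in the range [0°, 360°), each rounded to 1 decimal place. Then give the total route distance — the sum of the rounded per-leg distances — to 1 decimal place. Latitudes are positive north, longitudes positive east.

Leg 1: dist=4848.0 km, bearing=212.2°
Leg 2: dist=4644.0 km, bearing=178.2°
Leg 3: dist=16869.3 km, bearing=70.3°
Total: 26361.3 km

Leg 1: φ1=-0.5691030, φ2=-1.0795996, Δφ=-0.5104966, Δλ=5.3897373 rad; a=sin²(Δφ/2)+cosφ1·cosφ2·sin²(Δλ/2)=0.1379062594; c=2·atan2(√a, √(1-a))=0.760940904; dist=6371·c=4847.954 ≈ 4848.0 km; running total=4848.0 km
Leg 1 bearing: y=sinΔλ·cosφ2=-0.36755182, x=cosφ1·sinφ2-sinφ1·cosφ2·cosΔλ=-0.58348792; θ=atan2(y, x)=-147.7923° <0 so +360° → 212.2077° ≈ 212.2°
Leg 2: φ1=-1.0795996, φ2=-1.3324193, Δφ=-0.2528197, Δλ=-3.2294473 rad; a=sin²(Δφ/2)+cosφ1·cosφ2·sin²(Δλ/2)=0.1270559508; c=2·atan2(√a, √(1-a))=0.728929141; dist=6371·c=4644.008 ≈ 4644.0 km; running total=9492.0 km
Leg 2 bearing: y=sinΔλ·cosφ2=0.02071808, x=cosφ1·sinφ2-sinφ1·cosφ2·cosΔλ=-0.66574898; θ=atan2(y, x)=178.2175° ≈ 178.2°
Leg 3: φ1=-1.3324193, φ2=1.1046852, Δφ=2.4371045, Δλ=1.6887771 rad; a=sin²(Δφ/2)+cosφ1·cosφ2·sin²(Δλ/2)=0.9402763697; c=2·atan2(√a, √(1-a))=2.647823511; dist=6371·c=16869.284 ≈ 16869.3 km; running total=26361.3 km
Leg 3 bearing: y=sinΔλ·cosφ2=0.44629148, x=cosφ1·sinφ2-sinφ1·cosφ2·cosΔλ=0.15953302; θ=atan2(y, x)=70.3299° ≈ 70.3°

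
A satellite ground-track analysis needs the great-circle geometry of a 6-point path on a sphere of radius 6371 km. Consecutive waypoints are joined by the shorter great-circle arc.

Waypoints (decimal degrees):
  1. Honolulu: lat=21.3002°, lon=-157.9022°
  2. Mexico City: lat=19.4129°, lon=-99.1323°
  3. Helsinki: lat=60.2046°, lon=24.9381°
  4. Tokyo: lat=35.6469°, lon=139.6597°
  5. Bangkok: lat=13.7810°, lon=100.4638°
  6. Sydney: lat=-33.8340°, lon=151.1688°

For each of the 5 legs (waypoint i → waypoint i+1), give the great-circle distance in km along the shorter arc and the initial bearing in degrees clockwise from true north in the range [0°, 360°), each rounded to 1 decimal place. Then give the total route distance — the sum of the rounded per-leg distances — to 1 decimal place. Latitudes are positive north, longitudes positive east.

Leg 1: φ1=0.3717586, φ2=0.3388190, Δφ=-0.0329396, Δλ=1.0257283 rad; a=sin²(Δφ/2)+cosφ1·cosφ2·sin²(Δλ/2)=0.2118338158; c=2·atan2(√a, √(1-a))=0.956562738; dist=6371·c=6094.261 ≈ 6094.3 km; running total=6094.3 km
Leg 1 bearing: y=sinΔλ·cosφ2=0.80647818, x=cosφ1·sinφ2-sinφ1·cosφ2·cosΔλ=0.13203767; θ=atan2(y, x)=80.7020° ≈ 80.7°
Leg 2: φ1=0.3388190, φ2=1.0507685, Δφ=0.7119495, Δλ=2.1654370 rad; a=sin²(Δφ/2)+cosφ1·cosφ2·sin²(Δλ/2)=0.4870549075; c=2·atan2(√a, √(1-a))=1.544903249; dist=6371·c=9842.579 ≈ 9842.6 km; running total=15936.9 km
Leg 2 bearing: y=sinΔλ·cosφ2=0.41161060, x=cosφ1·sinφ2-sinφ1·cosφ2·cosΔλ=0.91099199; θ=atan2(y, x)=24.3147° ≈ 24.3°
Leg 3: φ1=1.0507685, φ2=0.6221558, Δφ=-0.4286127, Δλ=2.0022696 rad; a=sin²(Δφ/2)+cosφ1·cosφ2·sin²(Δλ/2)=0.3315623202; c=2·atan2(√a, √(1-a))=1.227200024; dist=6371·c=7818.491 ≈ 7818.5 km; running total=23755.4 km
Leg 3 bearing: y=sinΔλ·cosφ2=0.73814747, x=cosφ1·sinφ2-sinφ1·cosφ2·cosΔλ=0.58451117; θ=atan2(y, x)=51.6256° ≈ 51.6°
Leg 4: φ1=0.6221558, φ2=0.2405238, Δφ=-0.3816319, Δλ=-0.6840975 rad; a=sin²(Δφ/2)+cosφ1·cosφ2·sin²(Δλ/2)=0.1247635363; c=2·atan2(√a, √(1-a))=0.722018959; dist=6371·c=4599.983 ≈ 4600.0 km; running total=28355.4 km
Leg 4 bearing: y=sinΔλ·cosφ2=-0.61378142, x=cosφ1·sinφ2-sinφ1·cosφ2·cosΔλ=-0.24507703; θ=atan2(y, x)=-111.7664° <0 so +360° → 248.2336° ≈ 248.2°
Leg 5: φ1=0.2405238, φ2=-0.5905147, Δφ=-0.8310385, Δλ=0.8849692 rad; a=sin²(Δφ/2)+cosφ1·cosφ2·sin²(Δλ/2)=0.3108563267; c=2·atan2(√a, √(1-a))=1.182850872; dist=6371·c=7535.943 ≈ 7535.9 km; running total=35891.3 km
Leg 5 bearing: y=sinΔλ·cosφ2=0.64283954, x=cosφ1·sinφ2-sinφ1·cosφ2·cosΔλ=-0.66607508; θ=atan2(y, x)=136.0170° ≈ 136.0°

Leg 1: dist=6094.3 km, bearing=80.7°
Leg 2: dist=9842.6 km, bearing=24.3°
Leg 3: dist=7818.5 km, bearing=51.6°
Leg 4: dist=4600.0 km, bearing=248.2°
Leg 5: dist=7535.9 km, bearing=136.0°
Total: 35891.3 km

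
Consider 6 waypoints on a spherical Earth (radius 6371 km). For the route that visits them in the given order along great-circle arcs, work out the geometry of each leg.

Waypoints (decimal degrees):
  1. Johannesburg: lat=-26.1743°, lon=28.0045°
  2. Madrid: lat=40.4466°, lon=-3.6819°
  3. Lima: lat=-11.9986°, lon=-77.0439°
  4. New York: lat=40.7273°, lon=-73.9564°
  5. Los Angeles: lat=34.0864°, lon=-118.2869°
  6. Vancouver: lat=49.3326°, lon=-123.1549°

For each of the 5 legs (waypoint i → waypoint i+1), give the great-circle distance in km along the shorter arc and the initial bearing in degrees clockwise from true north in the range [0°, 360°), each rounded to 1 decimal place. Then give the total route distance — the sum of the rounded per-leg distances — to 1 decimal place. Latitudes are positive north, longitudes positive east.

Leg 1: dist=8099.7 km, bearing=335.3°
Leg 2: dist=9508.4 km, bearing=250.1°
Leg 3: dist=5871.5 km, bearing=2.9°
Leg 4: dist=3941.9 km, bearing=273.8°
Leg 5: dist=1741.8 km, bearing=348.2°
Total: 29163.3 km

Leg 1: φ1=-0.4568277, φ2=0.7059263, Δφ=1.1627541, Δλ=-0.5530320 rad; a=sin²(Δφ/2)+cosφ1·cosφ2·sin²(Δλ/2)=0.3524969406; c=2·atan2(√a, √(1-a))=1.271334404; dist=6371·c=8099.671 ≈ 8099.7 km; running total=8099.7 km
Leg 1 bearing: y=sinΔλ·cosφ2=-0.39973597, x=cosφ1·sinφ2-sinφ1·cosφ2·cosΔλ=0.86786090; θ=atan2(y, x)=-24.7308° <0 so +360° → 335.2692° ≈ 335.3°
Leg 2: φ1=0.7059263, φ2=-0.2094151, Δφ=-0.9153414, Δλ=-1.2804084 rad; a=sin²(Δφ/2)+cosφ1·cosφ2·sin²(Δλ/2)=0.4608648792; c=2·atan2(√a, √(1-a))=1.492445947; dist=6371·c=9508.373 ≈ 9508.4 km; running total=17608.1 km
Leg 2 bearing: y=sinΔλ·cosφ2=-0.93720025, x=cosφ1·sinφ2-sinφ1·cosφ2·cosΔλ=-0.33989624; θ=atan2(y, x)=-109.9343° <0 so +360° → 250.0657° ≈ 250.1°
Leg 3: φ1=-0.2094151, φ2=0.7108255, Δφ=0.9202406, Δλ=0.0538870 rad; a=sin²(Δφ/2)+cosφ1·cosφ2·sin²(Δλ/2)=0.1977236189; c=2·atan2(√a, √(1-a))=0.921592037; dist=6371·c=5871.463 ≈ 5871.5 km; running total=23479.6 km
Leg 3 bearing: y=sinΔλ·cosφ2=0.04081711, x=cosφ1·sinφ2-sinφ1·cosφ2·cosΔλ=0.79551865; θ=atan2(y, x)=2.9372° ≈ 2.9°
Leg 4: φ1=0.7108255, φ2=0.5949199, Δφ=-0.1159056, Δλ=-0.7737132 rad; a=sin²(Δφ/2)+cosφ1·cosφ2·sin²(Δλ/2)=0.0926905646; c=2·atan2(√a, √(1-a))=0.618724558; dist=6371·c=3941.894 ≈ 3941.9 km; running total=27421.5 km
Leg 4 bearing: y=sinΔλ·cosφ2=-0.57873837, x=cosφ1·sinφ2-sinφ1·cosφ2·cosΔλ=0.03818376; θ=atan2(y, x)=-86.2252° <0 so +360° → 273.7748° ≈ 273.8°
Leg 5: φ1=0.5949199, φ2=0.8610163, Δφ=0.2660964, Δλ=-0.0849626 rad; a=sin²(Δφ/2)+cosφ1·cosφ2·sin²(Δλ/2)=0.0185710183; c=2·atan2(√a, √(1-a))=0.273401768; dist=6371·c=1741.843 ≈ 1741.8 km; running total=29163.3 km
Leg 5 bearing: y=sinΔλ·cosφ2=-0.05530075, x=cosφ1·sinφ2-sinφ1·cosφ2·cosΔλ=0.26428464; θ=atan2(y, x)=-11.8184° <0 so +360° → 348.1816° ≈ 348.2°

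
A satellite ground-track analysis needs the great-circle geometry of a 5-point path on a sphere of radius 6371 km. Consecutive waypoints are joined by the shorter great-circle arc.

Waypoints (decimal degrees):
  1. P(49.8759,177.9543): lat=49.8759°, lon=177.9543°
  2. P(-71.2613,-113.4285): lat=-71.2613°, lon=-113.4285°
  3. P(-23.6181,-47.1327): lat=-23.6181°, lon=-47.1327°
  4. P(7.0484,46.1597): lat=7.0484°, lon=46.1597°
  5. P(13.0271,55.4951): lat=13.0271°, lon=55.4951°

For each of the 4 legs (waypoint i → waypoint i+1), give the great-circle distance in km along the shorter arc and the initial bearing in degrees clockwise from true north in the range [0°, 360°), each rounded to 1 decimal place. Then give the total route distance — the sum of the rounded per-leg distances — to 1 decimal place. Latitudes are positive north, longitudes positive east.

Leg 1: dist=14504.1 km, bearing=156.9°
Leg 2: dist=6688.4 km, bearing=75.3°
Leg 3: dist=10654.6 km, bearing=84.8°
Leg 4: dist=1218.9 km, bearing=56.2°
Total: 33066.0 km

Leg 1: φ1=0.8704987, φ2=-1.2437443, Δφ=-2.1142430, Δλ=-5.0855892 rad; a=sin²(Δφ/2)+cosφ1·cosφ2·sin²(Δλ/2)=0.8243182314; c=2·atan2(√a, √(1-a))=2.276587854; dist=6371·c=14504.141 ≈ 14504.1 km; running total=14504.1 km
Leg 1 bearing: y=sinΔλ·cosφ2=0.29913937, x=cosφ1·sinφ2-sinφ1·cosφ2·cosΔλ=-0.69984739; θ=atan2(y, x)=156.8564° ≈ 156.9°
Leg 2: φ1=-1.2437443, φ2=-0.4122136, Δφ=0.8315307, Δλ=1.1570800 rad; a=sin²(Δφ/2)+cosφ1·cosφ2·sin²(Δλ/2)=0.2511337653; c=2·atan2(√a, √(1-a))=1.049813897; dist=6371·c=6688.364 ≈ 6688.4 km; running total=21192.5 km
Leg 2 bearing: y=sinΔλ·cosφ2=0.83893623, x=cosφ1·sinφ2-sinφ1·cosφ2·cosΔλ=0.22010996; θ=atan2(y, x)=75.2988° ≈ 75.3°
Leg 3: φ1=-0.4122136, φ2=0.1230178, Δφ=0.5352314, Δλ=1.6282595 rad; a=sin²(Δφ/2)+cosφ1·cosφ2·sin²(Δλ/2)=0.5506923471; c=2·atan2(√a, √(1-a))=1.672355516; dist=6371·c=10654.577 ≈ 10654.6 km; running total=31847.1 km
Leg 3 bearing: y=sinΔλ·cosφ2=0.99080477, x=cosφ1·sinφ2-sinφ1·cosφ2·cosΔλ=0.08959385; θ=atan2(y, x)=84.8331° ≈ 84.8°
Leg 4: φ1=0.1230178, φ2=0.2273658, Δφ=0.1043480, Δλ=0.1629335 rad; a=sin²(Δφ/2)+cosφ1·cosφ2·sin²(Δλ/2)=0.0091226288; c=2·atan2(√a, √(1-a))=0.191316548; dist=6371·c=1218.878 ≈ 1218.9 km; running total=33066.0 km
Leg 4 bearing: y=sinΔλ·cosφ2=0.15803872, x=cosφ1·sinφ2-sinφ1·cosφ2·cosΔλ=0.10574209; θ=atan2(y, x)=56.2139° ≈ 56.2°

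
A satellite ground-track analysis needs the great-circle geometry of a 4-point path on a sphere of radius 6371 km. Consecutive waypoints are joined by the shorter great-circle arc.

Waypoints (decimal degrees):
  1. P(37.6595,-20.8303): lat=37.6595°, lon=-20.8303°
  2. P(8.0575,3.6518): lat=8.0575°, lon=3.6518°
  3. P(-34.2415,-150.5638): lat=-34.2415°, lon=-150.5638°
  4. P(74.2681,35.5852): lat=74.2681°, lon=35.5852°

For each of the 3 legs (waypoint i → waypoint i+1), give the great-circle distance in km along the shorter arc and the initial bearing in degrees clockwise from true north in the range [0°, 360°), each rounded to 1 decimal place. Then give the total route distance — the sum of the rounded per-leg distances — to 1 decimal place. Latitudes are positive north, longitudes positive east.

Leg 1: dist=4110.3 km, bearing=137.0°
Leg 2: dist=16087.2 km, bearing=218.5°
Leg 3: dist=15551.6 km, bearing=357.4°
Total: 35749.1 km

Leg 1: φ1=0.6572823, φ2=0.1406299, Δφ=-0.5166524, Δλ=0.4272933 rad; a=sin²(Δφ/2)+cosφ1·cosφ2·sin²(Δλ/2)=0.1004983903; c=2·atan2(√a, √(1-a))=0.645160575; dist=6371·c=4110.318 ≈ 4110.3 km; running total=4110.3 km
Leg 1 bearing: y=sinΔλ·cosφ2=0.41031785, x=cosφ1·sinφ2-sinφ1·cosφ2·cosΔλ=-0.43958289; θ=atan2(y, x)=136.9721° ≈ 137.0°
Leg 2: φ1=0.1406299, φ2=-0.5976269, Δφ=-0.7382568, Δλ=-2.6915700 rad; a=sin²(Δφ/2)+cosφ1·cosφ2·sin²(Δλ/2)=0.9079441442; c=2·atan2(√a, √(1-a))=2.525060135; dist=6371·c=16087.158 ≈ 16087.2 km; running total=20197.5 km
Leg 2 bearing: y=sinΔλ·cosφ2=-0.35959124, x=cosφ1·sinφ2-sinφ1·cosφ2·cosΔλ=-0.45279183; θ=atan2(y, x)=-141.5446° <0 so +360° → 218.4554° ≈ 218.5°
Leg 3: φ1=-0.5976269, φ2=1.2962229, Δφ=1.8938498, Δλ=3.2489129 rad; a=sin²(Δφ/2)+cosφ1·cosφ2·sin²(Δλ/2)=0.8822281953; c=2·atan2(√a, √(1-a))=2.440994005; dist=6371·c=15551.573 ≈ 15551.6 km; running total=35749.1 km
Leg 3 bearing: y=sinΔλ·cosφ2=-0.02904261, x=cosφ1·sinφ2-sinφ1·cosφ2·cosΔλ=0.64402093; θ=atan2(y, x)=-2.5820° <0 so +360° → 357.4180° ≈ 357.4°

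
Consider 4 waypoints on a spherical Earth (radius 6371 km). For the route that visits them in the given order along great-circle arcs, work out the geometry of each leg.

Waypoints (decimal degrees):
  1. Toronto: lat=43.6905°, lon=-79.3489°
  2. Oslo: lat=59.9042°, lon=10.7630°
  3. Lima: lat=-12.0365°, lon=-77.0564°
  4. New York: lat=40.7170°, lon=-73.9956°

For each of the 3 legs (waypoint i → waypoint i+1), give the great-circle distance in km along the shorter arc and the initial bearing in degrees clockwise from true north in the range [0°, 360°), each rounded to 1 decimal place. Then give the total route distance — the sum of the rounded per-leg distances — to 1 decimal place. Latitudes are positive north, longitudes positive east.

Leg 1: dist=5932.2 km, bearing=38.7°
Leg 2: dist=11042.7 km, bearing=262.0°
Leg 3: dist=5874.4 km, bearing=2.9°
Total: 22849.3 km

Leg 1: φ1=0.7625431, φ2=1.0455255, Δφ=0.2829824, Δλ=1.5727494 rad; a=sin²(Δφ/2)+cosφ1·cosφ2·sin²(Δλ/2)=0.2015342826; c=2·atan2(√a, √(1-a))=0.931125432; dist=6371·c=5932.200 ≈ 5932.2 km; running total=5932.2 km
Leg 1 bearing: y=sinΔλ·cosφ2=0.50144636, x=cosφ1·sinφ2-sinφ1·cosφ2·cosΔλ=0.62627822; θ=atan2(y, x)=38.6834° ≈ 38.7°
Leg 2: φ1=1.0455255, φ2=-0.2100766, Δφ=-1.2556021, Δλ=-1.5327377 rad; a=sin²(Δφ/2)+cosφ1·cosφ2·sin²(Δλ/2)=0.5808807451; c=2·atan2(√a, √(1-a))=1.733271718; dist=6371·c=11042.674 ≈ 11042.7 km; running total=16974.9 km
Leg 2 bearing: y=sinΔλ·cosφ2=-0.97730673, x=cosφ1·sinφ2-sinφ1·cosφ2·cosΔλ=-0.13676540; θ=atan2(y, x)=-97.9663° <0 so +360° → 262.0337° ≈ 262.0°
Leg 3: φ1=-0.2100766, φ2=0.7106457, Δφ=0.9207223, Δλ=0.0534210 rad; a=sin²(Δφ/2)+cosφ1·cosφ2·sin²(Δλ/2)=0.1979060590; c=2·atan2(√a, √(1-a))=0.922050025; dist=6371·c=5874.381 ≈ 5874.4 km; running total=22849.3 km
Leg 3 bearing: y=sinΔλ·cosφ2=0.04047073, x=cosφ1·sinφ2-sinφ1·cosφ2·cosΔλ=0.79581350; θ=atan2(y, x)=2.9112° ≈ 2.9°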